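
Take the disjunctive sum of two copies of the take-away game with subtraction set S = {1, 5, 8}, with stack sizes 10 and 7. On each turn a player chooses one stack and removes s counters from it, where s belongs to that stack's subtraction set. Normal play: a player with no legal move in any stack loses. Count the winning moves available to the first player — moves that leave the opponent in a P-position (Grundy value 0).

1

All stacks use S = {1, 5, 8}:
n :  0  1  2  3  4  5  6  7  8  9 10
G :  0  1  0  1  0  1  0  1  2  3  2
Stack A: G(10) = 2.
Stack B: G(7) = 1.
Combined Grundy value = 2 ⊕ 1 = 3.
A winning move leaves total XOR = 0, i.e. changes one component's Grundy value g to g ⊕ X where X is the current total.
Stack A: need g' = 2⊕3 = 1. Options: 10−1→G=3, 10−5→G=1, 10−8→G=0. Hits: 1.
Stack B: need g' = 1⊕3 = 2. Options: 7−1→G=0, 7−5→G=0. Hits: 0.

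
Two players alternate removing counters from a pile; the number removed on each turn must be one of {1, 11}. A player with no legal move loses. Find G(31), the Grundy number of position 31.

1

n :  0  1  2  3  4  5  6  7  8  9 10 11 12 13 14 15 16 17 18 19 20 21 22 23 24 25 26 27 28 29 30 31
G :  0  1  0  1  0  1  0  1  0  1  0  1  0  1  0  1  0  1  0  1  0  1  0  1  0  1  0  1  0  1  0  1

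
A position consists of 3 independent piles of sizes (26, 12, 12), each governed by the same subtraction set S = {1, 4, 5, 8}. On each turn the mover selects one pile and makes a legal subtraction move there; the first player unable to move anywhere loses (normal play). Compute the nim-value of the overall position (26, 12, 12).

All piles use S = {1, 4, 5, 8}:
n :  0  1  2  3  4  5  6  7  8  9 10 11 12 13 14 15 16 17 18 19 20 21 22 23 24 25 26
G :  0  1  0  1  2  3  2  3  4  0  1  0  1  2  3  2  3  4  0  1  0  1  2  3  2  3  4
Pile A: G(26) = 4.
Pile B: G(12) = 1.
Pile C: G(12) = 1.
Combined Grundy value = 4 ⊕ 1 ⊕ 1 = 4.

4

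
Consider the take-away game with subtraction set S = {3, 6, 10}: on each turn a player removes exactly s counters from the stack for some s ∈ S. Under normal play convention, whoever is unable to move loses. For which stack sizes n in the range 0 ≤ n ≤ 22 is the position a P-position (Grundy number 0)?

n :  0  1  2  3  4  5  6  7  8  9 10 11 12 13 14 15 16 17 18 19 20 21 22
G :  0  0  0  1  1  1  2  2  2  0  3  3  1  0  0  2  1  1  0  2  2  1  0
P-positions are exactly the n with G(n) = 0.

0, 1, 2, 9, 13, 14, 18, 22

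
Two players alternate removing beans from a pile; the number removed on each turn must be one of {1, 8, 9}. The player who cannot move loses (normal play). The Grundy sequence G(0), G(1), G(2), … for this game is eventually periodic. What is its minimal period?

16

n :  0  1  2  3  4  5  6  7  8  9 10 11 12 13 14 15 16 17 18 19 20 21 22 23 24 25 26 27 28 29 30 31 32 33
G :  0  1  0  1  0  1  0  1  2  3  2  3  2  3  2  3  0  1  0  1  0  1  0  1  2  3  2  3  2  3  2  3  0  1
G(n+16) = G(n) holds for n = 0,…,8 (a full window of length max(S) = 9), so the sequence is purely periodic with period 16.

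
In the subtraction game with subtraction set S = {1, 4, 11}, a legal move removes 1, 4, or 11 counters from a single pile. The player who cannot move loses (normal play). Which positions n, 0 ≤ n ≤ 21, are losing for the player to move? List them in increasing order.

0, 2, 5, 7, 10, 12, 15, 17, 20

G(0) = 0
G(1) = mex{0} = 1
G(2) = mex{1} = 0
G(3) = mex{0} = 1
G(4) = mex{1,0} = 2
G(5) = mex{2,1} = 0
G(6) = mex{0,0} = 1
G(7) = mex{1,1} = 0
G(8) = mex{0,2} = 1
G(9) = mex{1,0} = 2
G(10) = mex{2,1} = 0
G(11) = mex{0,0,0} = 1
G(12) = mex{1,1,1} = 0
G(13) = mex{0,2,0} = 1
G(14) = mex{1,0,1} = 2
G(15) = mex{2,1,2} = 0
G(16) = mex{0,0,0} = 1
G(17) = mex{1,1,1} = 0
G(18) = mex{0,2,0} = 1
G(19) = mex{1,0,1} = 2
G(20) = mex{2,1,2} = 0
G(21) = mex{0,0,0} = 1
P-positions are exactly the n with G(n) = 0.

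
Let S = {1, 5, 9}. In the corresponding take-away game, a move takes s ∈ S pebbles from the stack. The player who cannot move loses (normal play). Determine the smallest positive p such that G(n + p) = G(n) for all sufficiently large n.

2

n :  0  1  2  3  4  5  6  7  8  9 10 11 12 13 14
G :  0  1  0  1  0  1  0  1  0  1  0  1  0  1  0
G(n+2) = G(n) holds for n = 0,…,8 (a full window of length max(S) = 9), so the sequence is purely periodic with period 2.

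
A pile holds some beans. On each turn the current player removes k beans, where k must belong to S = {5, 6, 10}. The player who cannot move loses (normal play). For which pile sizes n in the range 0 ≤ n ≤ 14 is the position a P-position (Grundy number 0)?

0, 1, 2, 3, 4

G(0) = 0
G(1) = mex{} = 0
G(2) = mex{} = 0
G(3) = mex{} = 0
G(4) = mex{} = 0
G(5) = mex{0} = 1
G(6) = mex{0,0} = 1
G(7) = mex{0,0} = 1
G(8) = mex{0,0} = 1
G(9) = mex{0,0} = 1
G(10) = mex{1,0,0} = 2
G(11) = mex{1,1,0} = 2
G(12) = mex{1,1,0} = 2
G(13) = mex{1,1,0} = 2
G(14) = mex{1,1,0} = 2
P-positions are exactly the n with G(n) = 0.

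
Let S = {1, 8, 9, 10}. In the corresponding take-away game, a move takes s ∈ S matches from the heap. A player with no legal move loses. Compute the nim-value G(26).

n :  0  1  2  3  4  5  6  7  8  9 10 11 12 13 14 15 16 17 18 19 20 21 22 23 24 25 26
G :  0  1  0  1  0  1  0  1  2  3  2  3  2  3  2  3  4  0  1  0  1  0  1  0  1  2  3

3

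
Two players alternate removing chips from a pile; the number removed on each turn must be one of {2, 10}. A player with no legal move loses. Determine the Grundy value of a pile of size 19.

n :  0  1  2  3  4  5  6  7  8  9 10 11 12 13 14 15 16 17 18 19
G :  0  0  1  1  0  0  1  1  0  0  1  1  0  0  1  1  0  0  1  1

1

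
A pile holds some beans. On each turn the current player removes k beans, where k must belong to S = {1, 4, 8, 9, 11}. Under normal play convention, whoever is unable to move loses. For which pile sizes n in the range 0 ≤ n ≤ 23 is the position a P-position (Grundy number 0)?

G(0) = 0
G(1) = mex{0} = 1
G(2) = mex{1} = 0
G(3) = mex{0} = 1
G(4) = mex{1,0} = 2
G(5) = mex{2,1} = 0
G(6) = mex{0,0} = 1
G(7) = mex{1,1} = 0
G(8) = mex{0,2,0} = 1
G(9) = mex{1,0,1,0} = 2
G(10) = mex{2,1,0,1} = 3
G(11) = mex{3,0,1,0,0} = 2
G(12) = mex{2,1,2,1,1} = 0
G(13) = mex{0,2,0,2,0} = 1
G(14) = mex{1,3,1,0,1} = 2
G(15) = mex{2,2,0,1,2} = 3
G(16) = mex{3,0,1,0,0} = 2
G(17) = mex{2,1,2,1,1} = 0
G(18) = mex{0,2,3,2,0} = 1
G(19) = mex{1,3,2,3,1} = 0
G(20) = mex{0,2,0,2,2} = 1
G(21) = mex{1,0,1,0,3} = 2
G(22) = mex{2,1,2,1,2} = 0
G(23) = mex{0,0,3,2,0} = 1
P-positions are exactly the n with G(n) = 0.

0, 2, 5, 7, 12, 17, 19, 22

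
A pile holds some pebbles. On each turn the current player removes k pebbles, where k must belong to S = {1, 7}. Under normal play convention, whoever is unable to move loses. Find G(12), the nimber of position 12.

n :  0  1  2  3  4  5  6  7  8  9 10 11 12
G :  0  1  0  1  0  1  0  1  0  1  0  1  0

0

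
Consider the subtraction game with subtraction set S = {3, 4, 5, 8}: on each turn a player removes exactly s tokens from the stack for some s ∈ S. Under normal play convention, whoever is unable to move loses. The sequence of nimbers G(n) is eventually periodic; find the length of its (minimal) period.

n :  0  1  2  3  4  5  6  7  8  9 10 11 12 13 14 15 16 17 18 19 20 21 22 23
G :  0  0  0  1  1  1  2  2  2  3  3  0  0  0  1  1  1  2  2  2  3  3  0  0
G(n+11) = G(n) holds for n = 0,…,7 (a full window of length max(S) = 8), so the sequence is purely periodic with period 11.

11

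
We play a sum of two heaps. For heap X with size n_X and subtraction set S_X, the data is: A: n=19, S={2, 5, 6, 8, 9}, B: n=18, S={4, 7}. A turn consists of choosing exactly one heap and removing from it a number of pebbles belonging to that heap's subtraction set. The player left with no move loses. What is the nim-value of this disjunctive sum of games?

Heap A, S = {2, 5, 6, 8, 9}:
n :  0  1  2  3  4  5  6  7  8  9 10 11 12 13 14 15 16 17 18 19
G :  0  0  1  1  0  2  1  3  2  2  3  0  2  1  0  0  1  1  0  2
G_A(19) = 2.
Heap B, S = {4, 7}:
n :  0  1  2  3  4  5  6  7  8  9 10 11 12 13 14 15 16 17 18
G :  0  0  0  0  1  1  1  1  2  2  2  0  0  0  0  1  1  1  1
G_B(18) = 1.
Combined Grundy value = 2 ⊕ 1 = 3.

3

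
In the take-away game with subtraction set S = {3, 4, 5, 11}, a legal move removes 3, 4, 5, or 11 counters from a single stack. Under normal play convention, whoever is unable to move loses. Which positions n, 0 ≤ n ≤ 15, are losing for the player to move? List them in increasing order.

0, 1, 2, 8, 9, 10

n :  0  1  2  3  4  5  6  7  8  9 10 11 12 13 14 15
G :  0  0  0  1  1  1  2  2  0  0  0  1  1  1  2  2
P-positions are exactly the n with G(n) = 0.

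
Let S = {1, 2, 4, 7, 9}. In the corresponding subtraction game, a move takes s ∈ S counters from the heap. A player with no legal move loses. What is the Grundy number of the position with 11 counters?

0

G(0) = 0
G(1) = mex{0} = 1
G(2) = mex{1,0} = 2
G(3) = mex{2,1} = 0
G(4) = mex{0,2,0} = 1
G(5) = mex{1,0,1} = 2
G(6) = mex{2,1,2} = 0
G(7) = mex{0,2,0,0} = 1
G(8) = mex{1,0,1,1} = 2
G(9) = mex{2,1,2,2,0} = 3
G(10) = mex{3,2,0,0,1} = 4
G(11) = mex{4,3,1,1,2} = 0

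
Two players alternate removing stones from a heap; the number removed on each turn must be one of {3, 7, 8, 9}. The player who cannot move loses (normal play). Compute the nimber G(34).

0

G(0) = 0
G(1) = mex{} = 0
G(2) = mex{} = 0
G(3) = mex{0} = 1
G(4) = mex{0} = 1
G(5) = mex{0} = 1
G(6) = mex{1} = 0
G(7) = mex{1,0} = 2
G(8) = mex{1,0,0} = 2
G(9) = mex{0,0,0,0} = 1
G(10) = mex{2,1,0,0} = 3
G(11) = mex{2,1,1,0} = 3
G(12) = mex{1,1,1,1} = 0
G(13) = mex{3,0,1,1} = 2
G(14) = mex{3,2,0,1} = 4
G(15) = mex{0,2,2,0} = 1
G(16) = mex{2,1,2,2} = 0
G(17) = mex{4,3,1,2} = 0
G(18) = mex{1,3,3,1} = 0
G(19) = mex{0,0,3,3} = 1
G(20) = mex{0,2,0,3} = 1
G(21) = mex{0,4,2,0} = 1
G(22) = mex{1,1,4,2} = 0
G(23) = mex{1,0,1,4} = 2
G(24) = mex{1,0,0,1} = 2
G(25) = mex{0,0,0,0} = 1
G(26) = mex{2,1,0,0} = 3
G(27) = mex{2,1,1,0} = 3
G(28) = mex{1,1,1,1} = 0
G(29) = mex{3,0,1,1} = 2
G(30) = mex{3,2,0,1} = 4
G(31) = mex{0,2,2,0} = 1
G(32) = mex{2,1,2,2} = 0
G(33) = mex{4,3,1,2} = 0
G(34) = mex{1,3,3,1} = 0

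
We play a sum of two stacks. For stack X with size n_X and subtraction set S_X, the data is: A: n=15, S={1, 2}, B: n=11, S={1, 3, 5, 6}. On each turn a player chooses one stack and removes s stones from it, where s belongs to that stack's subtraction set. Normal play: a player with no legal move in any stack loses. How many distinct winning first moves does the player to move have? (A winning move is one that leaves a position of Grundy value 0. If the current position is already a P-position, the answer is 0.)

0

Stack A, S = {1, 2}:
n :  0  1  2  3  4  5  6  7  8  9 10 11 12 13 14 15
G :  0  1  2  0  1  2  0  1  2  0  1  2  0  1  2  0
G_A(15) = 0.
Stack B, S = {1, 3, 5, 6}:
n :  0  1  2  3  4  5  6  7  8  9 10 11
G :  0  1  0  1  0  1  2  3  2  3  2  0
G_B(11) = 0.
Combined Grundy value = 0 ⊕ 0 = 0.
A winning move leaves total XOR = 0, i.e. changes one component's Grundy value g to g ⊕ X where X is the current total.
Stack A: target g' = 0⊕0 = 0, but every legal move changes the Grundy value (mex property), so 0 moves.
Stack B: target g' = 0⊕0 = 0, but every legal move changes the Grundy value (mex property), so 0 moves.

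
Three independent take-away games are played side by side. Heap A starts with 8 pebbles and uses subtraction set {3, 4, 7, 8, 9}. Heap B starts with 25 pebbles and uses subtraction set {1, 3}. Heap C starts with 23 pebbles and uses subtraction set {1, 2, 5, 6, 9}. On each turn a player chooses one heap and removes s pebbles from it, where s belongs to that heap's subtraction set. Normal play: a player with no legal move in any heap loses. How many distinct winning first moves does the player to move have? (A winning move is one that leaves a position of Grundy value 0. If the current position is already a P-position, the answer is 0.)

Heap A, S = {3, 4, 7, 8, 9}:
n : 0 1 2 3 4 5 6 7 8
G : 0 0 0 1 1 1 2 2 2
G_A(8) = 2.
Heap B, S = {1, 3}:
G(0) = 0
G(1) = mex{0} = 1
G(2) = mex{1} = 0
G(3) = mex{0,0} = 1
G(4) = mex{1,1} = 0
G(5) = mex{0,0} = 1
G(6) = mex{1,1} = 0
G(7) = mex{0,0} = 1
G(8) = mex{1,1} = 0
G(9) = mex{0,0} = 1
G(10) = mex{1,1} = 0
G(11) = mex{0,0} = 1
G(12) = mex{1,1} = 0
G(13) = mex{0,0} = 1
G(14) = mex{1,1} = 0
G(15) = mex{0,0} = 1
G(16) = mex{1,1} = 0
G(17) = mex{0,0} = 1
G(18) = mex{1,1} = 0
G(19) = mex{0,0} = 1
G(20) = mex{1,1} = 0
G(21) = mex{0,0} = 1
G(22) = mex{1,1} = 0
G(23) = mex{0,0} = 1
G(24) = mex{1,1} = 0
G(25) = mex{0,0} = 1
G_B(25) = 1.
Heap C, S = {1, 2, 5, 6, 9}:
G(0) = 0
G(1) = mex{0} = 1
G(2) = mex{1,0} = 2
G(3) = mex{2,1} = 0
G(4) = mex{0,2} = 1
G(5) = mex{1,0,0} = 2
G(6) = mex{2,1,1,0} = 3
G(7) = mex{3,2,2,1} = 0
G(8) = mex{0,3,0,2} = 1
G(9) = mex{1,0,1,0,0} = 2
G(10) = mex{2,1,2,1,1} = 0
G(11) = mex{0,2,3,2,2} = 1
G(12) = mex{1,0,0,3,0} = 2
G(13) = mex{2,1,1,0,1} = 3
G(14) = mex{3,2,2,1,2} = 0
G(15) = mex{0,3,0,2,3} = 1
G(16) = mex{1,0,1,0,0} = 2
G(17) = mex{2,1,2,1,1} = 0
G(18) = mex{0,2,3,2,2} = 1
G(19) = mex{1,0,0,3,0} = 2
G(20) = mex{2,1,1,0,1} = 3
G(21) = mex{3,2,2,1,2} = 0
G(22) = mex{0,3,0,2,3} = 1
G(23) = mex{1,0,1,0,0} = 2
G_C(23) = 2.
Combined Grundy value = 2 ⊕ 1 ⊕ 2 = 1.
A winning move leaves total XOR = 0, i.e. changes one component's Grundy value g to g ⊕ X where X is the current total.
Heap A: need g' = 2⊕1 = 3. Options: 8−3→G=1, 8−4→G=1, 8−7→G=0, 8−8→G=0. Hits: 0.
Heap B: need g' = 1⊕1 = 0. Options: 25−1→G=0, 25−3→G=0. Hits: 2.
Heap C: need g' = 2⊕1 = 3. Options: 23−1→G=1, 23−2→G=0, 23−5→G=1, 23−6→G=0, 23−9→G=0. Hits: 0.

2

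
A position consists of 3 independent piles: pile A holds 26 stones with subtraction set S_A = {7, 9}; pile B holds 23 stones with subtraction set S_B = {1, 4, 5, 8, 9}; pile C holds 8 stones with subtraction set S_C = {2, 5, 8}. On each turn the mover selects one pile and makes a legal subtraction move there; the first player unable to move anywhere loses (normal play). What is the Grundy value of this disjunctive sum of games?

Pile A, S = {7, 9}:
G(0) = 0
G(1) = mex{} = 0
G(2) = mex{} = 0
G(3) = mex{} = 0
G(4) = mex{} = 0
G(5) = mex{} = 0
G(6) = mex{} = 0
G(7) = mex{0} = 1
G(8) = mex{0} = 1
G(9) = mex{0,0} = 1
G(10) = mex{0,0} = 1
G(11) = mex{0,0} = 1
G(12) = mex{0,0} = 1
G(13) = mex{0,0} = 1
G(14) = mex{1,0} = 2
G(15) = mex{1,0} = 2
G(16) = mex{1,1} = 0
G(17) = mex{1,1} = 0
G(18) = mex{1,1} = 0
G(19) = mex{1,1} = 0
G(20) = mex{1,1} = 0
G(21) = mex{2,1} = 0
G(22) = mex{2,1} = 0
G(23) = mex{0,2} = 1
G(24) = mex{0,2} = 1
G(25) = mex{0,0} = 1
G(26) = mex{0,0} = 1
G_A(26) = 1.
Pile B, S = {1, 4, 5, 8, 9}:
n :  0  1  2  3  4  5  6  7  8  9 10 11 12 13 14 15 16 17 18 19 20 21 22 23
G :  0  1  0  1  2  3  2  3  4  5  4  5  0  1  0  1  2  3  2  3  4  5  4  5
G_B(23) = 5.
Pile C, S = {2, 5, 8}:
G(0) = 0
G(1) = mex{} = 0
G(2) = mex{0} = 1
G(3) = mex{0} = 1
G(4) = mex{1} = 0
G(5) = mex{1,0} = 2
G(6) = mex{0,0} = 1
G(7) = mex{2,1} = 0
G(8) = mex{1,1,0} = 2
G_C(8) = 2.
Combined Grundy value = 1 ⊕ 5 ⊕ 2 = 6.

6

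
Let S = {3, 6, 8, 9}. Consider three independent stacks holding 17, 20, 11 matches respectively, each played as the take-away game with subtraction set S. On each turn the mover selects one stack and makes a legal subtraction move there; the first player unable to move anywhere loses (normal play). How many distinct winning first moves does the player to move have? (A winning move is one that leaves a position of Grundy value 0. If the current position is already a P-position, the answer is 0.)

0

All stacks use S = {3, 6, 8, 9}:
n :  0  1  2  3  4  5  6  7  8  9 10 11 12 13 14 15 16 17 18 19 20
G :  0  0  0  1  1  1  2  2  2  3  3  3  0  0  0  1  1  1  2  2  2
Stack A: G(17) = 1.
Stack B: G(20) = 2.
Stack C: G(11) = 3.
Combined Grundy value = 1 ⊕ 2 ⊕ 3 = 0.
A winning move leaves total XOR = 0, i.e. changes one component's Grundy value g to g ⊕ X where X is the current total.
Stack A: target g' = 1⊕0 = 1, but every legal move changes the Grundy value (mex property), so 0 moves.
Stack B: target g' = 2⊕0 = 2, but every legal move changes the Grundy value (mex property), so 0 moves.
Stack C: target g' = 3⊕0 = 3, but every legal move changes the Grundy value (mex property), so 0 moves.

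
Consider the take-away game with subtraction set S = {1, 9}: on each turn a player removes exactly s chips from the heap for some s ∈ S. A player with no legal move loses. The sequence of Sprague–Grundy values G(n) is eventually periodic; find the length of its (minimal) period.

2

n :  0  1  2  3  4  5  6  7  8  9 10 11 12 13 14
G :  0  1  0  1  0  1  0  1  0  1  0  1  0  1  0
G(n+2) = G(n) holds for n = 0,…,8 (a full window of length max(S) = 9), so the sequence is purely periodic with period 2.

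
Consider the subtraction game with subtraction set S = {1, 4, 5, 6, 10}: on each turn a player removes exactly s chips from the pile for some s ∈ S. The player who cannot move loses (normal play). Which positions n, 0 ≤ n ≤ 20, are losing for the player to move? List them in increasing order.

n :  0  1  2  3  4  5  6  7  8  9 10 11 12 13 14 15 16 17 18 19 20
G :  0  1  0  1  2  3  2  3  4  0  1  0  1  2  3  2  3  4  0  1  0
P-positions are exactly the n with G(n) = 0.

0, 2, 9, 11, 18, 20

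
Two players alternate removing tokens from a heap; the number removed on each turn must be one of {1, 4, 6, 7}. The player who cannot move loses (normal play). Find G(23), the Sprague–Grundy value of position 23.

0

G(0) = 0
G(1) = mex{0} = 1
G(2) = mex{1} = 0
G(3) = mex{0} = 1
G(4) = mex{1,0} = 2
G(5) = mex{2,1} = 0
G(6) = mex{0,0,0} = 1
G(7) = mex{1,1,1,0} = 2
G(8) = mex{2,2,0,1} = 3
G(9) = mex{3,0,1,0} = 2
G(10) = mex{2,1,2,1} = 0
G(11) = mex{0,2,0,2} = 1
G(12) = mex{1,3,1,0} = 2
G(13) = mex{2,2,2,1} = 0
G(14) = mex{0,0,3,2} = 1
G(15) = mex{1,1,2,3} = 0
G(16) = mex{0,2,0,2} = 1
G(17) = mex{1,0,1,0} = 2
G(18) = mex{2,1,2,1} = 0
G(19) = mex{0,0,0,2} = 1
G(20) = mex{1,1,1,0} = 2
G(21) = mex{2,2,0,1} = 3
G(22) = mex{3,0,1,0} = 2
G(23) = mex{2,1,2,1} = 0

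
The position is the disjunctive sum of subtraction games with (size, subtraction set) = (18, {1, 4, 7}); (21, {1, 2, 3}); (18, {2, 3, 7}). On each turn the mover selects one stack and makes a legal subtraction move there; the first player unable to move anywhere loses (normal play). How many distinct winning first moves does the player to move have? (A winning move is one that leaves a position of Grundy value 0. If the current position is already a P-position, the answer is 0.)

Stack A, S = {1, 4, 7}:
G(0) = 0
G(1) = mex{0} = 1
G(2) = mex{1} = 0
G(3) = mex{0} = 1
G(4) = mex{1,0} = 2
G(5) = mex{2,1} = 0
G(6) = mex{0,0} = 1
G(7) = mex{1,1,0} = 2
G(8) = mex{2,2,1} = 0
G(9) = mex{0,0,0} = 1
G(10) = mex{1,1,1} = 0
G(11) = mex{0,2,2} = 1
G(12) = mex{1,0,0} = 2
G(13) = mex{2,1,1} = 0
G(14) = mex{0,0,2} = 1
G(15) = mex{1,1,0} = 2
G(16) = mex{2,2,1} = 0
G(17) = mex{0,0,0} = 1
G(18) = mex{1,1,1} = 0
G_A(18) = 0.
Stack B, S = {1, 2, 3}:
n :  0  1  2  3  4  5  6  7  8  9 10 11 12 13 14 15 16 17 18 19 20 21
G :  0  1  2  3  0  1  2  3  0  1  2  3  0  1  2  3  0  1  2  3  0  1
G_B(21) = 1.
Stack C, S = {2, 3, 7}:
n :  0  1  2  3  4  5  6  7  8  9 10 11 12 13 14 15 16 17 18
G :  0  0  1  1  2  0  0  1  1  2  0  0  1  1  2  0  0  1  1
G_C(18) = 1.
Combined Grundy value = 0 ⊕ 1 ⊕ 1 = 0.
A winning move leaves total XOR = 0, i.e. changes one component's Grundy value g to g ⊕ X where X is the current total.
Stack A: target g' = 0⊕0 = 0, but every legal move changes the Grundy value (mex property), so 0 moves.
Stack B: target g' = 1⊕0 = 1, but every legal move changes the Grundy value (mex property), so 0 moves.
Stack C: target g' = 1⊕0 = 1, but every legal move changes the Grundy value (mex property), so 0 moves.

0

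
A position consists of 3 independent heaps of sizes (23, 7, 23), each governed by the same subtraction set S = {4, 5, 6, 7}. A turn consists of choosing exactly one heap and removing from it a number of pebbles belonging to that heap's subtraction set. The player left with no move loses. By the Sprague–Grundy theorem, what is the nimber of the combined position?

All heaps use S = {4, 5, 6, 7}:
G(0) = 0
G(1) = mex{} = 0
G(2) = mex{} = 0
G(3) = mex{} = 0
G(4) = mex{0} = 1
G(5) = mex{0,0} = 1
G(6) = mex{0,0,0} = 1
G(7) = mex{0,0,0,0} = 1
G(8) = mex{1,0,0,0} = 2
G(9) = mex{1,1,0,0} = 2
G(10) = mex{1,1,1,0} = 2
G(11) = mex{1,1,1,1} = 0
G(12) = mex{2,1,1,1} = 0
G(13) = mex{2,2,1,1} = 0
G(14) = mex{2,2,2,1} = 0
G(15) = mex{0,2,2,2} = 1
G(16) = mex{0,0,2,2} = 1
G(17) = mex{0,0,0,2} = 1
G(18) = mex{0,0,0,0} = 1
G(19) = mex{1,0,0,0} = 2
G(20) = mex{1,1,0,0} = 2
G(21) = mex{1,1,1,0} = 2
G(22) = mex{1,1,1,1} = 0
G(23) = mex{2,1,1,1} = 0
Heap A: G(23) = 0.
Heap B: G(7) = 1.
Heap C: G(23) = 0.
Combined Grundy value = 0 ⊕ 1 ⊕ 0 = 1.

1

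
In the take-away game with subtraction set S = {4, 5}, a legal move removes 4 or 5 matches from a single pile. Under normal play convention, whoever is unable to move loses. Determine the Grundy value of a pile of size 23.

1

n :  0  1  2  3  4  5  6  7  8  9 10 11 12 13 14 15 16 17 18 19 20 21 22 23
G :  0  0  0  0  1  1  1  1  2  0  0  0  0  1  1  1  1  2  0  0  0  0  1  1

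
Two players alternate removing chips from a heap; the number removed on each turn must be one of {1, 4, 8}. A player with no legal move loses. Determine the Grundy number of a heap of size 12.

0

n :  0  1  2  3  4  5  6  7  8  9 10 11 12
G :  0  1  0  1  2  0  1  0  1  2  3  2  0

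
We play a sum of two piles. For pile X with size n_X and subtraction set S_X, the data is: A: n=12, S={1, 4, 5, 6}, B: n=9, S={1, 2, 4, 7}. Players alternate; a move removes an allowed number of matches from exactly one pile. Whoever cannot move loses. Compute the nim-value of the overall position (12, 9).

1

Pile A, S = {1, 4, 5, 6}:
G(0) = 0
G(1) = mex{0} = 1
G(2) = mex{1} = 0
G(3) = mex{0} = 1
G(4) = mex{1,0} = 2
G(5) = mex{2,1,0} = 3
G(6) = mex{3,0,1,0} = 2
G(7) = mex{2,1,0,1} = 3
G(8) = mex{3,2,1,0} = 4
G(9) = mex{4,3,2,1} = 0
G(10) = mex{0,2,3,2} = 1
G(11) = mex{1,3,2,3} = 0
G(12) = mex{0,4,3,2} = 1
G_A(12) = 1.
Pile B, S = {1, 2, 4, 7}:
n : 0 1 2 3 4 5 6 7 8 9
G : 0 1 2 0 1 2 0 1 2 0
G_B(9) = 0.
Combined Grundy value = 1 ⊕ 0 = 1.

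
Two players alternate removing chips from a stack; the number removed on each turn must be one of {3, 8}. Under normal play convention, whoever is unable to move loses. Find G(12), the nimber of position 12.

n :  0  1  2  3  4  5  6  7  8  9 10 11 12
G :  0  0  0  1  1  1  0  0  2  1  1  0  0

0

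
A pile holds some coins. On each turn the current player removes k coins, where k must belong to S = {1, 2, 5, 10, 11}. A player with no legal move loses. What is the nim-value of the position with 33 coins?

0

n :  0  1  2  3  4  5  6  7  8  9 10 11 12 13 14 15 16 17 18 19 20 21 22 23 24 25 26 27 28 29 30 31 32 33
G :  0  1  2  0  1  2  0  1  2  0  1  2  0  1  2  0  1  2  0  1  2  0  1  2  0  1  2  0  1  2  0  1  2  0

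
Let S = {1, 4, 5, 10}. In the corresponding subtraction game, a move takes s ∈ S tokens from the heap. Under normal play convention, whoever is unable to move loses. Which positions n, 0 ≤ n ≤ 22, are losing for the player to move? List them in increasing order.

0, 2, 8, 11, 14, 17, 20

G(0) = 0
G(1) = mex{0} = 1
G(2) = mex{1} = 0
G(3) = mex{0} = 1
G(4) = mex{1,0} = 2
G(5) = mex{2,1,0} = 3
G(6) = mex{3,0,1} = 2
G(7) = mex{2,1,0} = 3
G(8) = mex{3,2,1} = 0
G(9) = mex{0,3,2} = 1
G(10) = mex{1,2,3,0} = 4
G(11) = mex{4,3,2,1} = 0
G(12) = mex{0,0,3,0} = 1
G(13) = mex{1,1,0,1} = 2
G(14) = mex{2,4,1,2} = 0
G(15) = mex{0,0,4,3} = 1
G(16) = mex{1,1,0,2} = 3
G(17) = mex{3,2,1,3} = 0
G(18) = mex{0,0,2,0} = 1
G(19) = mex{1,1,0,1} = 2
G(20) = mex{2,3,1,4} = 0
G(21) = mex{0,0,3,0} = 1
G(22) = mex{1,1,0,1} = 2
P-positions are exactly the n with G(n) = 0.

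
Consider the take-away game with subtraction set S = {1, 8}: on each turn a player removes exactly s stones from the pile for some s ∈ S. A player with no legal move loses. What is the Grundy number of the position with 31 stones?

G(0) = 0
G(1) = mex{0} = 1
G(2) = mex{1} = 0
G(3) = mex{0} = 1
G(4) = mex{1} = 0
G(5) = mex{0} = 1
G(6) = mex{1} = 0
G(7) = mex{0} = 1
G(8) = mex{1,0} = 2
G(9) = mex{2,1} = 0
G(10) = mex{0,0} = 1
G(11) = mex{1,1} = 0
G(12) = mex{0,0} = 1
G(13) = mex{1,1} = 0
G(14) = mex{0,0} = 1
G(15) = mex{1,1} = 0
G(16) = mex{0,2} = 1
G(17) = mex{1,0} = 2
G(18) = mex{2,1} = 0
G(19) = mex{0,0} = 1
G(20) = mex{1,1} = 0
G(21) = mex{0,0} = 1
G(22) = mex{1,1} = 0
G(23) = mex{0,0} = 1
G(24) = mex{1,1} = 0
G(25) = mex{0,2} = 1
G(26) = mex{1,0} = 2
G(27) = mex{2,1} = 0
G(28) = mex{0,0} = 1
G(29) = mex{1,1} = 0
G(30) = mex{0,0} = 1
G(31) = mex{1,1} = 0

0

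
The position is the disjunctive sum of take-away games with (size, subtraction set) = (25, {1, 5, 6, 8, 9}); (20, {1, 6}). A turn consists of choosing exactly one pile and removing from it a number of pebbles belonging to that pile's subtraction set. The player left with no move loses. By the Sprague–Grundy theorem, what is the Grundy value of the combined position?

1

Pile A, S = {1, 5, 6, 8, 9}:
n :  0  1  2  3  4  5  6  7  8  9 10 11 12 13 14 15 16 17 18 19 20 21 22 23 24 25
G :  0  1  0  1  0  1  2  3  2  3  2  3  4  5  0  1  0  1  0  1  2  3  2  3  2  3
G_A(25) = 3.
Pile B, S = {1, 6}:
G(0) = 0
G(1) = mex{0} = 1
G(2) = mex{1} = 0
G(3) = mex{0} = 1
G(4) = mex{1} = 0
G(5) = mex{0} = 1
G(6) = mex{1,0} = 2
G(7) = mex{2,1} = 0
G(8) = mex{0,0} = 1
G(9) = mex{1,1} = 0
G(10) = mex{0,0} = 1
G(11) = mex{1,1} = 0
G(12) = mex{0,2} = 1
G(13) = mex{1,0} = 2
G(14) = mex{2,1} = 0
G(15) = mex{0,0} = 1
G(16) = mex{1,1} = 0
G(17) = mex{0,0} = 1
G(18) = mex{1,1} = 0
G(19) = mex{0,2} = 1
G(20) = mex{1,0} = 2
G_B(20) = 2.
Combined Grundy value = 3 ⊕ 2 = 1.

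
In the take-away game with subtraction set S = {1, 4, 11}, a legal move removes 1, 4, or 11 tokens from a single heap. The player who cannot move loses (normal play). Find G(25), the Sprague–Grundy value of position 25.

0

G(0) = 0
G(1) = mex{0} = 1
G(2) = mex{1} = 0
G(3) = mex{0} = 1
G(4) = mex{1,0} = 2
G(5) = mex{2,1} = 0
G(6) = mex{0,0} = 1
G(7) = mex{1,1} = 0
G(8) = mex{0,2} = 1
G(9) = mex{1,0} = 2
G(10) = mex{2,1} = 0
G(11) = mex{0,0,0} = 1
G(12) = mex{1,1,1} = 0
G(13) = mex{0,2,0} = 1
G(14) = mex{1,0,1} = 2
G(15) = mex{2,1,2} = 0
G(16) = mex{0,0,0} = 1
G(17) = mex{1,1,1} = 0
G(18) = mex{0,2,0} = 1
G(19) = mex{1,0,1} = 2
G(20) = mex{2,1,2} = 0
G(21) = mex{0,0,0} = 1
G(22) = mex{1,1,1} = 0
G(23) = mex{0,2,0} = 1
G(24) = mex{1,0,1} = 2
G(25) = mex{2,1,2} = 0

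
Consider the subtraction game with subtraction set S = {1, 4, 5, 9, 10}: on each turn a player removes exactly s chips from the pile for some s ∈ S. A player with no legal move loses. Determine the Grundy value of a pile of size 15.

n :  0  1  2  3  4  5  6  7  8  9 10 11 12 13 14 15
G :  0  1  0  1  2  3  2  3  0  1  4  5  2  3  0  1

1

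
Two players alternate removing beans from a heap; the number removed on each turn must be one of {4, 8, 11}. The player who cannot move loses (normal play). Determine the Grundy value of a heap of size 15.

0

n :  0  1  2  3  4  5  6  7  8  9 10 11 12 13 14 15
G :  0  0  0  0  1  1  1  1  2  2  2  2  3  3  3  0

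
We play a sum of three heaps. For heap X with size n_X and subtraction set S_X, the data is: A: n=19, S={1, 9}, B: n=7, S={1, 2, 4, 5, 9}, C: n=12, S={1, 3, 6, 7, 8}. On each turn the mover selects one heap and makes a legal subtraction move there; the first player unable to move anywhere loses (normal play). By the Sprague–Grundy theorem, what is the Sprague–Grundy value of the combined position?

Heap A, S = {1, 9}:
n :  0  1  2  3  4  5  6  7  8  9 10 11 12 13 14 15 16 17 18 19
G :  0  1  0  1  0  1  0  1  0  1  0  1  0  1  0  1  0  1  0  1
G_A(19) = 1.
Heap B, S = {1, 2, 4, 5, 9}:
n : 0 1 2 3 4 5 6 7
G : 0 1 2 0 1 2 0 1
G_B(7) = 1.
Heap C, S = {1, 3, 6, 7, 8}:
n :  0  1  2  3  4  5  6  7  8  9 10 11 12
G :  0  1  0  1  0  1  2  3  2  3  2  3  4
G_C(12) = 4.
Combined Grundy value = 1 ⊕ 1 ⊕ 4 = 4.

4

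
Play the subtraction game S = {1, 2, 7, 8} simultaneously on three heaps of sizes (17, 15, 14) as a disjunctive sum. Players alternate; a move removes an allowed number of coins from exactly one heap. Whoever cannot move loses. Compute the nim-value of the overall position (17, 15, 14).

0

All heaps use S = {1, 2, 7, 8}:
G(0) = 0
G(1) = mex{0} = 1
G(2) = mex{1,0} = 2
G(3) = mex{2,1} = 0
G(4) = mex{0,2} = 1
G(5) = mex{1,0} = 2
G(6) = mex{2,1} = 0
G(7) = mex{0,2,0} = 1
G(8) = mex{1,0,1,0} = 2
G(9) = mex{2,1,2,1} = 0
G(10) = mex{0,2,0,2} = 1
G(11) = mex{1,0,1,0} = 2
G(12) = mex{2,1,2,1} = 0
G(13) = mex{0,2,0,2} = 1
G(14) = mex{1,0,1,0} = 2
G(15) = mex{2,1,2,1} = 0
G(16) = mex{0,2,0,2} = 1
G(17) = mex{1,0,1,0} = 2
Heap A: G(17) = 2.
Heap B: G(15) = 0.
Heap C: G(14) = 2.
Combined Grundy value = 2 ⊕ 0 ⊕ 2 = 0.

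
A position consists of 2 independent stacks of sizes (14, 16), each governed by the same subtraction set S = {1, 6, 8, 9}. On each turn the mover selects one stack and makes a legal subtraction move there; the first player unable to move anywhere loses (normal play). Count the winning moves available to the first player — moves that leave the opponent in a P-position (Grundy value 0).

All stacks use S = {1, 6, 8, 9}:
n :  0  1  2  3  4  5  6  7  8  9 10 11 12 13 14 15 16
G :  0  1  0  1  0  1  2  0  1  2  3  2  3  2  0  1  2
Stack A: G(14) = 0.
Stack B: G(16) = 2.
Combined Grundy value = 0 ⊕ 2 = 2.
A winning move leaves total XOR = 0, i.e. changes one component's Grundy value g to g ⊕ X where X is the current total.
Stack A: need g' = 0⊕2 = 2. Options: 14−1→G=2, 14−6→G=1, 14−8→G=2, 14−9→G=1. Hits: 2.
Stack B: need g' = 2⊕2 = 0. Options: 16−1→G=1, 16−6→G=3, 16−8→G=1, 16−9→G=0. Hits: 1.

3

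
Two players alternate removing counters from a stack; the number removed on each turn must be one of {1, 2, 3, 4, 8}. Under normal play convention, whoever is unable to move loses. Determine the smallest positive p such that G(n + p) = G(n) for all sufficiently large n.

5

n :  0  1  2  3  4  5  6  7  8  9 10 11 12 13 14
G :  0  1  2  3  4  0  1  2  3  4  0  1  2  3  4
G(n+5) = G(n) holds for n = 0,…,7 (a full window of length max(S) = 8), so the sequence is purely periodic with period 5.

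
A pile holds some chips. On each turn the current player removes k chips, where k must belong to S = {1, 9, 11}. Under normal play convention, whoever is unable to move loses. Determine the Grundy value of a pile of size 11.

1

G(0) = 0
G(1) = mex{0} = 1
G(2) = mex{1} = 0
G(3) = mex{0} = 1
G(4) = mex{1} = 0
G(5) = mex{0} = 1
G(6) = mex{1} = 0
G(7) = mex{0} = 1
G(8) = mex{1} = 0
G(9) = mex{0,0} = 1
G(10) = mex{1,1} = 0
G(11) = mex{0,0,0} = 1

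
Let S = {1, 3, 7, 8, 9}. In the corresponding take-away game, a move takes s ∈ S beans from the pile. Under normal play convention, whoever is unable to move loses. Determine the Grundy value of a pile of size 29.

G(0) = 0
G(1) = mex{0} = 1
G(2) = mex{1} = 0
G(3) = mex{0,0} = 1
G(4) = mex{1,1} = 0
G(5) = mex{0,0} = 1
G(6) = mex{1,1} = 0
G(7) = mex{0,0,0} = 1
G(8) = mex{1,1,1,0} = 2
G(9) = mex{2,0,0,1,0} = 3
G(10) = mex{3,1,1,0,1} = 2
G(11) = mex{2,2,0,1,0} = 3
G(12) = mex{3,3,1,0,1} = 2
G(13) = mex{2,2,0,1,0} = 3
G(14) = mex{3,3,1,0,1} = 2
G(15) = mex{2,2,2,1,0} = 3
G(16) = mex{3,3,3,2,1} = 0
G(17) = mex{0,2,2,3,2} = 1
G(18) = mex{1,3,3,2,3} = 0
G(19) = mex{0,0,2,3,2} = 1
G(20) = mex{1,1,3,2,3} = 0
G(21) = mex{0,0,2,3,2} = 1
G(22) = mex{1,1,3,2,3} = 0
G(23) = mex{0,0,0,3,2} = 1
G(24) = mex{1,1,1,0,3} = 2
G(25) = mex{2,0,0,1,0} = 3
G(26) = mex{3,1,1,0,1} = 2
G(27) = mex{2,2,0,1,0} = 3
G(28) = mex{3,3,1,0,1} = 2
G(29) = mex{2,2,0,1,0} = 3

3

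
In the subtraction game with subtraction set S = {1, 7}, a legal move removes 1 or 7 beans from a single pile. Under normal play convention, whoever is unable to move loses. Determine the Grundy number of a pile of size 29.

n :  0  1  2  3  4  5  6  7  8  9 10 11 12 13 14 15 16 17 18 19 20 21 22 23 24 25 26 27 28 29
G :  0  1  0  1  0  1  0  1  0  1  0  1  0  1  0  1  0  1  0  1  0  1  0  1  0  1  0  1  0  1

1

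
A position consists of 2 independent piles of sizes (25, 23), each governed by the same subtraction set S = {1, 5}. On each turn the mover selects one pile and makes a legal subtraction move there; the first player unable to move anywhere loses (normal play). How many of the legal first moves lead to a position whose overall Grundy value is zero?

0

All piles use S = {1, 5}:
G(0) = 0
G(1) = mex{0} = 1
G(2) = mex{1} = 0
G(3) = mex{0} = 1
G(4) = mex{1} = 0
G(5) = mex{0,0} = 1
G(6) = mex{1,1} = 0
G(7) = mex{0,0} = 1
G(8) = mex{1,1} = 0
G(9) = mex{0,0} = 1
G(10) = mex{1,1} = 0
G(11) = mex{0,0} = 1
G(12) = mex{1,1} = 0
G(13) = mex{0,0} = 1
G(14) = mex{1,1} = 0
G(15) = mex{0,0} = 1
G(16) = mex{1,1} = 0
G(17) = mex{0,0} = 1
G(18) = mex{1,1} = 0
G(19) = mex{0,0} = 1
G(20) = mex{1,1} = 0
G(21) = mex{0,0} = 1
G(22) = mex{1,1} = 0
G(23) = mex{0,0} = 1
G(24) = mex{1,1} = 0
G(25) = mex{0,0} = 1
Pile A: G(25) = 1.
Pile B: G(23) = 1.
Combined Grundy value = 1 ⊕ 1 = 0.
A winning move leaves total XOR = 0, i.e. changes one component's Grundy value g to g ⊕ X where X is the current total.
Pile A: target g' = 1⊕0 = 1, but every legal move changes the Grundy value (mex property), so 0 moves.
Pile B: target g' = 1⊕0 = 1, but every legal move changes the Grundy value (mex property), so 0 moves.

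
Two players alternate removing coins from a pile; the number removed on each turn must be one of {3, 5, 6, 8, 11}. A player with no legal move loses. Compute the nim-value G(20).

2

G(0) = 0
G(1) = mex{} = 0
G(2) = mex{} = 0
G(3) = mex{0} = 1
G(4) = mex{0} = 1
G(5) = mex{0,0} = 1
G(6) = mex{1,0,0} = 2
G(7) = mex{1,0,0} = 2
G(8) = mex{1,1,0,0} = 2
G(9) = mex{2,1,1,0} = 3
G(10) = mex{2,1,1,0} = 3
G(11) = mex{2,2,1,1,0} = 3
G(12) = mex{3,2,2,1,0} = 4
G(13) = mex{3,2,2,1,0} = 4
G(14) = mex{3,3,2,2,1} = 0
G(15) = mex{4,3,3,2,1} = 0
G(16) = mex{4,3,3,2,1} = 0
G(17) = mex{0,4,3,3,2} = 1
G(18) = mex{0,4,4,3,2} = 1
G(19) = mex{0,0,4,3,2} = 1
G(20) = mex{1,0,0,4,3} = 2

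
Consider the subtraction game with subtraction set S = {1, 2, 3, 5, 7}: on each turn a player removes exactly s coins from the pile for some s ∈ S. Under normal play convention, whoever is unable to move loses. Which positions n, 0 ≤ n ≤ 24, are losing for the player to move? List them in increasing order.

0, 4, 8, 12, 16, 20, 24

G(0) = 0
G(1) = mex{0} = 1
G(2) = mex{1,0} = 2
G(3) = mex{2,1,0} = 3
G(4) = mex{3,2,1} = 0
G(5) = mex{0,3,2,0} = 1
G(6) = mex{1,0,3,1} = 2
G(7) = mex{2,1,0,2,0} = 3
G(8) = mex{3,2,1,3,1} = 0
G(9) = mex{0,3,2,0,2} = 1
G(10) = mex{1,0,3,1,3} = 2
G(11) = mex{2,1,0,2,0} = 3
G(12) = mex{3,2,1,3,1} = 0
G(13) = mex{0,3,2,0,2} = 1
G(14) = mex{1,0,3,1,3} = 2
G(15) = mex{2,1,0,2,0} = 3
G(16) = mex{3,2,1,3,1} = 0
G(17) = mex{0,3,2,0,2} = 1
G(18) = mex{1,0,3,1,3} = 2
G(19) = mex{2,1,0,2,0} = 3
G(20) = mex{3,2,1,3,1} = 0
G(21) = mex{0,3,2,0,2} = 1
G(22) = mex{1,0,3,1,3} = 2
G(23) = mex{2,1,0,2,0} = 3
G(24) = mex{3,2,1,3,1} = 0
P-positions are exactly the n with G(n) = 0.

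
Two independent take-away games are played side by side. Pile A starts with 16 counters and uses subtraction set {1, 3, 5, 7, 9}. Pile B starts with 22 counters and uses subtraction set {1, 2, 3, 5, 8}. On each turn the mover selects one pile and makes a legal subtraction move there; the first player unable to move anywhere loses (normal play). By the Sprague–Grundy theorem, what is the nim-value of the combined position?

2

Pile A, S = {1, 3, 5, 7, 9}:
G(0) = 0
G(1) = mex{0} = 1
G(2) = mex{1} = 0
G(3) = mex{0,0} = 1
G(4) = mex{1,1} = 0
G(5) = mex{0,0,0} = 1
G(6) = mex{1,1,1} = 0
G(7) = mex{0,0,0,0} = 1
G(8) = mex{1,1,1,1} = 0
G(9) = mex{0,0,0,0,0} = 1
G(10) = mex{1,1,1,1,1} = 0
G(11) = mex{0,0,0,0,0} = 1
G(12) = mex{1,1,1,1,1} = 0
G(13) = mex{0,0,0,0,0} = 1
G(14) = mex{1,1,1,1,1} = 0
G(15) = mex{0,0,0,0,0} = 1
G(16) = mex{1,1,1,1,1} = 0
G_A(16) = 0.
Pile B, S = {1, 2, 3, 5, 8}:
G(0) = 0
G(1) = mex{0} = 1
G(2) = mex{1,0} = 2
G(3) = mex{2,1,0} = 3
G(4) = mex{3,2,1} = 0
G(5) = mex{0,3,2,0} = 1
G(6) = mex{1,0,3,1} = 2
G(7) = mex{2,1,0,2} = 3
G(8) = mex{3,2,1,3,0} = 4
G(9) = mex{4,3,2,0,1} = 5
G(10) = mex{5,4,3,1,2} = 0
G(11) = mex{0,5,4,2,3} = 1
G(12) = mex{1,0,5,3,0} = 2
G(13) = mex{2,1,0,4,1} = 3
G(14) = mex{3,2,1,5,2} = 0
G(15) = mex{0,3,2,0,3} = 1
G(16) = mex{1,0,3,1,4} = 2
G(17) = mex{2,1,0,2,5} = 3
G(18) = mex{3,2,1,3,0} = 4
G(19) = mex{4,3,2,0,1} = 5
G(20) = mex{5,4,3,1,2} = 0
G(21) = mex{0,5,4,2,3} = 1
G(22) = mex{1,0,5,3,0} = 2
G_B(22) = 2.
Combined Grundy value = 0 ⊕ 2 = 2.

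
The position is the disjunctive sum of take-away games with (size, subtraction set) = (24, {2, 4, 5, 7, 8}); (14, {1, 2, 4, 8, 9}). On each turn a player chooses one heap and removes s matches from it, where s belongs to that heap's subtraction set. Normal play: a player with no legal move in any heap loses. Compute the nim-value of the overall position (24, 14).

3

Heap A, S = {2, 4, 5, 7, 8}:
n :  0  1  2  3  4  5  6  7  8  9 10 11 12 13 14 15 16 17 18 19 20 21 22 23 24
G :  0  0  1  1  2  2  3  3  4  4  0  0  1  1  2  2  3  3  4  4  0  0  1  1  2
G_A(24) = 2.
Heap B, S = {1, 2, 4, 8, 9}:
n :  0  1  2  3  4  5  6  7  8  9 10 11 12 13 14
G :  0  1  2  0  1  2  0  1  2  3  4  5  3  0  1
G_B(14) = 1.
Combined Grundy value = 2 ⊕ 1 = 3.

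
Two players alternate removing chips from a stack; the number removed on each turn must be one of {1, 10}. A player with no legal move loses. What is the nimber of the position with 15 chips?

0

n :  0  1  2  3  4  5  6  7  8  9 10 11 12 13 14 15
G :  0  1  0  1  0  1  0  1  0  1  2  0  1  0  1  0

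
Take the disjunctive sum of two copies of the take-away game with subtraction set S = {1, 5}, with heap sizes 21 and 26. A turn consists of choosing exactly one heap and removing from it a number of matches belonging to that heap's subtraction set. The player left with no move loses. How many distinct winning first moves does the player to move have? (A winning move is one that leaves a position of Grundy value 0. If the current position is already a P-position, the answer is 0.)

4

All heaps use S = {1, 5}:
G(0) = 0
G(1) = mex{0} = 1
G(2) = mex{1} = 0
G(3) = mex{0} = 1
G(4) = mex{1} = 0
G(5) = mex{0,0} = 1
G(6) = mex{1,1} = 0
G(7) = mex{0,0} = 1
G(8) = mex{1,1} = 0
G(9) = mex{0,0} = 1
G(10) = mex{1,1} = 0
G(11) = mex{0,0} = 1
G(12) = mex{1,1} = 0
G(13) = mex{0,0} = 1
G(14) = mex{1,1} = 0
G(15) = mex{0,0} = 1
G(16) = mex{1,1} = 0
G(17) = mex{0,0} = 1
G(18) = mex{1,1} = 0
G(19) = mex{0,0} = 1
G(20) = mex{1,1} = 0
G(21) = mex{0,0} = 1
G(22) = mex{1,1} = 0
G(23) = mex{0,0} = 1
G(24) = mex{1,1} = 0
G(25) = mex{0,0} = 1
G(26) = mex{1,1} = 0
Heap A: G(21) = 1.
Heap B: G(26) = 0.
Combined Grundy value = 1 ⊕ 0 = 1.
A winning move leaves total XOR = 0, i.e. changes one component's Grundy value g to g ⊕ X where X is the current total.
Heap A: need g' = 1⊕1 = 0. Options: 21−1→G=0, 21−5→G=0. Hits: 2.
Heap B: need g' = 0⊕1 = 1. Options: 26−1→G=1, 26−5→G=1. Hits: 2.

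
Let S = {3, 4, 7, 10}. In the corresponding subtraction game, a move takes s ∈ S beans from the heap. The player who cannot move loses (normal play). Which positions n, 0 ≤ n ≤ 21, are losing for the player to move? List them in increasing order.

0, 1, 2, 13, 14, 15

n :  0  1  2  3  4  5  6  7  8  9 10 11 12 13 14 15 16 17 18 19 20 21
G :  0  0  0  1  1  1  2  2  2  3  3  3  4  0  0  0  1  1  1  2  2  2
P-positions are exactly the n with G(n) = 0.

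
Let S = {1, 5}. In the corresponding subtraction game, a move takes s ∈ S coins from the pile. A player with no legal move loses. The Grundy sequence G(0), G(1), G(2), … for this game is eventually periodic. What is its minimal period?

n :  0  1  2  3  4  5  6  7  8  9 10 11 12 13 14
G :  0  1  0  1  0  1  0  1  0  1  0  1  0  1  0
G(n+2) = G(n) holds for n = 0,…,4 (a full window of length max(S) = 5), so the sequence is purely periodic with period 2.

2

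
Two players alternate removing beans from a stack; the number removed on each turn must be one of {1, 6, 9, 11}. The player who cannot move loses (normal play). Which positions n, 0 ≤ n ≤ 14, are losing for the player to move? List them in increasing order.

n :  0  1  2  3  4  5  6  7  8  9 10 11 12 13 14
G :  0  1  0  1  0  1  2  0  1  2  3  2  0  1  0
P-positions are exactly the n with G(n) = 0.

0, 2, 4, 7, 12, 14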